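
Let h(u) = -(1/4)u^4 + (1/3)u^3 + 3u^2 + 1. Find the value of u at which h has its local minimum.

0

h'(u) = -u^3 + u^2 + 6u = 0 at u = -2, 0, 3.
Since h''(u) = -3u^2 + 2u + 6, we get h''(-2) = -10 < 0 ⇒ local maximum; h''(0) = 6 > 0 ⇒ local minimum; h''(3) = -15 < 0 ⇒ local maximum.
Thus h has its local minimum at u = 0, with value 1.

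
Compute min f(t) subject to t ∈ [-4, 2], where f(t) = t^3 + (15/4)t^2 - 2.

The derivative is 3t^2 + (15/2)t, which vanishes at t = -5/2 and t = 0.
Compare values at every candidate in [-4, 2]: f(-4) = -6; f(-5/2) = 93/16; f(0) = -2; f(2) = 21.
Hence the absolute minimum is -6 at t = -4.

-6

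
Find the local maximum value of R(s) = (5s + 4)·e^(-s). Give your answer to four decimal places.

R'(s) = 5·e^(-s) + (5s + 4)·(-1)·e^(-s) = (-5s + 1)·e^(-s). Since e^(-s) > 0, the only critical point is s = 1/5.
R''(1/5) has the same sign as -5 < 0, so this is a local maximum.
R(1/5) = (5)·e^(-1/5) ≈ 4.0937.

4.0937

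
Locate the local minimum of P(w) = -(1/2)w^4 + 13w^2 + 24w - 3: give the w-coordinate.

-1

P'(w) = -2w^3 + 26w + 24. Setting P'(w) = 0 gives w ∈ {-3, -1, 4}.
P''(w) = -6w^2 + 26. P''(-3) = -28 < 0 ⇒ local maximum; P''(-1) = 20 > 0 ⇒ local minimum; P''(4) = -70 < 0 ⇒ local maximum.
The local minimum is P(-1) = -29/2.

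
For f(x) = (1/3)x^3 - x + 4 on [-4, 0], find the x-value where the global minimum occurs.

f'(x) = x^2 - 1, whose only zero in [-4, 0] is x = -1.
Compare values at every candidate in [-4, 0]: f(-4) = -40/3,  f(-1) = 14/3,  f(0) = 4.
So the minimum is f(-4) = -40/3.

-4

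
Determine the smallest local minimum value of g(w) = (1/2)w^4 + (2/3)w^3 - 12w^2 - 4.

-332/3

g'(w) = 2w^3 + 2w^2 - 24w = 0 at w = -4, 0, 3.
Second-derivative test with g''(w) = 6w^2 + 4w - 24: g''(-4) = 56 > 0 ⇒ local minimum; g''(0) = -24 < 0 ⇒ local maximum; g''(3) = 42 > 0 ⇒ local minimum.
The smallest local minimum is g(-4) = -332/3.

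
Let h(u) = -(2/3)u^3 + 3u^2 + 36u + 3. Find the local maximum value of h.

183

Critical points: h'(u) = -2u^2 + 6u + 36 vanishes at u = -3, 6.
Second-derivative test with h''(u) = -4u + 6: h''(-3) = 18 > 0 ⇒ local minimum; h''(6) = -18 < 0 ⇒ local maximum.
Thus h has its local maximum at u = 6, with value 183.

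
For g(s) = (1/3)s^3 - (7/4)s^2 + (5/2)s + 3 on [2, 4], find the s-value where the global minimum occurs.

The derivative is s^2 - (7/2)s + 5/2, whose only zero in [2, 4] is s = 5/2.
Evaluating at the critical points and endpoints: g(2) = 11/3, g(5/2) = 169/48, g(4) = 19/3.
The minimum over the interval is 169/48, attained at s = 5/2.

5/2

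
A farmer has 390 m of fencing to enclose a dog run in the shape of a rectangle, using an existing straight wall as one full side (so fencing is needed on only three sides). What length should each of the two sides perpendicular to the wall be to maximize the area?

195/2

Let the sides perpendicular to the wall have length x and the parallel side y, so 2x + y = 390 and the area is A = xy = x(390 − 2x).
A'(x) = 390 − 4x = 0 gives x = 195/2, and A''(x) = −4 < 0 confirms a maximum.
Then y = 390 − 2·195/2 = 195 and A = 38025/2.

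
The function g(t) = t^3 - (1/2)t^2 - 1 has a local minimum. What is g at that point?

g'(t) = 3t^2 - t = 0 at t = 0, 1/3.
Since g''(t) = 6t - 1, we get g''(0) = -1 < 0 ⇒ local maximum; g''(1/3) = 1 > 0 ⇒ local minimum.
The local minimum is g(1/3) = -55/54.

-55/54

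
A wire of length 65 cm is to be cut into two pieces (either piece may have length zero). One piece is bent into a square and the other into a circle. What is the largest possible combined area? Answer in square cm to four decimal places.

Let x be the length used for the square. Square side x/4; circle radius (65−x)/(2π).
A(x) = (x/4)² + π·((65−x)/(2π))² = x²/16 + (65−x)²/(4π) for 0 ≤ x ≤ 65. A'(x) = x/8 − (65−x)/(2π) = 0 gives x = 4·65/(π+4) ≈ 36.4064.
A'' > 0, so the interior critical point is a minimum; the maximum is at an endpoint. A(0) = 336.2148 and A(65) = 264.0625, so the largest area is 336.2148.

336.2148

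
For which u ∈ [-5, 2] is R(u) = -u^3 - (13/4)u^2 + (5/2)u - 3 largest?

The derivative is -3u^2 - (13/2)u + 5/2, which vanishes at u = -5/2 and u = 1/3.
Compare values at every candidate in [-5, 2]: R(-5) = 113/4,  R(-5/2) = -223/16,  R(1/3) = -277/108,  R(2) = -19.
So the maximum is R(-5) = 113/4.

-5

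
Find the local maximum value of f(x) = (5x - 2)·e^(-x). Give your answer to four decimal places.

1.2330

By the product rule, f'(x) = (-5x + 7)·e^(-x). Since e^(-x) > 0, the only critical point is x = 7/5.
f''(7/5) has the same sign as -5 < 0, so this is a local maximum.
f(7/5) = (5)·e^(-7/5) ≈ 1.2330.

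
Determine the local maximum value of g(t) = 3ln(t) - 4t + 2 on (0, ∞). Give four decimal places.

g'(t) = 3/t − 4 = 0 gives t = 3/4.
g''(t) = -3/t², which is negative for t > 0, so this is a local maximum.
g(3/4) = 3·ln(3/4) - 3 + 2 ≈ -1.8630.

-1.8630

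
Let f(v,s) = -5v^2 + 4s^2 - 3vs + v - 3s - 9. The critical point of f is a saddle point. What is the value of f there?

-851/89

∂f/∂v = -10v - 3s + 1 = 0 and ∂f/∂s = -3v + 8s - 3 = 0, so (v, s) = (-1/89, 33/89).
The Hessian has f_{vv} = -10, f_{ss} = 8, f_{vs} = -3, giving D = -89 < 0, so the point is a saddle point.
f(-1/89, 33/89) = -851/89.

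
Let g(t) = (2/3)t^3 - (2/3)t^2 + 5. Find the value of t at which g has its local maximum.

g'(t) = 2t^2 - (4/3)t = 0 at t = 0, 2/3.
Second-derivative test with g''(t) = 4t - 4/3: g''(0) = -4/3 < 0 ⇒ local maximum; g''(2/3) = 4/3 > 0 ⇒ local minimum.
Thus g has its local maximum at t = 0, with value 5.

0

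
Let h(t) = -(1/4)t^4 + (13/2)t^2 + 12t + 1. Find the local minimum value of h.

-19/4

Critical points: h'(t) = -t^3 + 13t + 12 vanishes at t = -3, -1, 4.
Second-derivative test with h''(t) = -3t^2 + 13: h''(-3) = -14 < 0 ⇒ local maximum; h''(-1) = 10 > 0 ⇒ local minimum; h''(4) = -35 < 0 ⇒ local maximum.
Thus h has its local minimum at t = -1, with value -19/4.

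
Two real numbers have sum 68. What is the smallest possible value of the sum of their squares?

2312

With a + b = 68, a^2 + b^2 = a^2 + (68 − a)^2.
The derivative 2a − 2(68 − a) = 4a − 136 vanishes at a = 34; second derivative 4 > 0, a minimum.
The minimum is 2·(34)^2 = 2312.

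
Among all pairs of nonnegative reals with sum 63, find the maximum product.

3969/4

With x + y = 63, the product is P(x) = x(63 − x).
P'(x) = 63 − 2x = 0 gives x = 63/2; P'' = −2 < 0, so this is the maximum.
P = 63/2·63/2 = 3969/4.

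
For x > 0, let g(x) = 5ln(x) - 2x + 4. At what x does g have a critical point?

5/2

g'(x) = 5/x − 2 = 0 gives x = 5/2.
g''(x) = -5/x², which is negative for x > 0, so this is a local maximum.
g(5/2) = 5·ln(5/2) - 5 + 4 ≈ 3.5815.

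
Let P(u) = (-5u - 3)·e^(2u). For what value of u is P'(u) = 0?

-11/10

Differentiating with the product rule gives P'(u) = (-10u - 11)·e^(2u). Since e^(2u) > 0, the only critical point is u = -11/10.
P''(-11/10) has the same sign as -10 < 0, so this is a local maximum.
P(-11/10) = (5/2)·e^(-11/5) ≈ 0.2770.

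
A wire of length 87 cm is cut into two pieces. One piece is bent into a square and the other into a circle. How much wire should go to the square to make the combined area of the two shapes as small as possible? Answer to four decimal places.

Let x be the length used for the square. Square side x/4; circle radius (87−x)/(2π).
A(x) = (x/4)² + π·((87−x)/(2π))² = x²/16 + (87−x)²/(4π) for 0 ≤ x ≤ 87. A'(x) = x/8 − (87−x)/(2π) = 0 gives x = 4·87/(π+4) ≈ 48.7286.
A'' = 1/8 + 1/(2π) > 0, so this gives the minimum combined area; x ≈ 48.7286 cm to the square.

48.7286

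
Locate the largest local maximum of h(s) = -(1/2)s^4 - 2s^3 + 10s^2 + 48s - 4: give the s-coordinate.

3

Critical points: h'(s) = -2s^3 - 6s^2 + 20s + 48 vanishes at s = -4, -2, 3.
Since h''(s) = -6s^2 - 12s + 20, we get h''(-4) = -28 < 0 ⇒ local maximum; h''(-2) = 20 > 0 ⇒ local minimum; h''(3) = -70 < 0 ⇒ local maximum.
Thus h has its largest local maximum at s = 3, with value 271/2.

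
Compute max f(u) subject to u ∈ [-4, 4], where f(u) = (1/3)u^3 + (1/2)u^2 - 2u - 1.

61/3

Differentiating, f'(u) = u^2 + u - 2; which vanishes at u = -2 and u = 1.
Candidates: f(-4) = -19/3, f(-2) = 7/3, f(1) = -13/6, f(4) = 61/3.
So the maximum is f(4) = 61/3.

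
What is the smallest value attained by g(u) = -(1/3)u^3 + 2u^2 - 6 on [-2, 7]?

-67/3

Differentiating, g'(u) = -u^2 + 4u; which vanishes at u = 0 and u = 4.
Candidates: g(-2) = 14/3, g(0) = -6, g(4) = 14/3, g(7) = -67/3.
Hence the absolute minimum is -67/3 at u = 7.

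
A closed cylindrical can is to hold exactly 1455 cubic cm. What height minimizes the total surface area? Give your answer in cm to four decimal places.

12.2817

With radius r and height h, πr²h = 1455 so h = 1455/(πr²), and S(r) = 2πr² + 2πrh = 2πr² + 2·1455/r.
S'(r) = 4πr − 2·1455/r² = 0 ⇒ r³ = 1455/(2π), so r ≈ 6.1408 and h = 2r ≈ 12.2817.
S''(r) = 4π + 4·1455/r³ > 0, so this is the minimum; S ≈ 710.8149.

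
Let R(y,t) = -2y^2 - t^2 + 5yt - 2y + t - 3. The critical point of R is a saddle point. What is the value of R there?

∂R/∂y = -4y + 5t - 2 = 0 and ∂R/∂t = 5y - 2t + 1 = 0, so (y, t) = (-1/17, 6/17).
The Hessian has R_{yy} = -4, R_{tt} = -2, R_{yt} = 5, giving D = -17 < 0, so the point is a saddle point.
R(-1/17, 6/17) = -47/17.

-47/17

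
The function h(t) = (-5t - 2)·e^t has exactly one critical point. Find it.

-7/5

h'(t) = (-5)·e^t + (-5t - 2)·1·e^t = (-5t - 7)·e^t. Since e^t > 0, the only critical point is t = -7/5.
h''(-7/5) has the same sign as -5 < 0, so this is a local maximum.
h(-7/5) = (5)·e^(-7/5) ≈ 1.2330.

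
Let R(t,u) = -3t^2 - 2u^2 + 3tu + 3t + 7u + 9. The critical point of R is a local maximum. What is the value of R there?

∂R/∂t = -6t + 3u + 3 = 0 and ∂R/∂u = 3t - 4u + 7 = 0, so (t, u) = (11/5, 17/5).
The Hessian has R_{tt} = -6, R_{uu} = -4, R_{tu} = 3, giving D = 15 > 0 with R_{tt} < 0, so the point is a local maximum.
R(11/5, 17/5) = 121/5.

121/5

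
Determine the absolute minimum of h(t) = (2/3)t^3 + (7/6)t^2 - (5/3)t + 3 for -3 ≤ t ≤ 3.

1/2

The derivative is 2t^2 + (7/3)t - 5/3, which vanishes at t = -5/3 and t = 1/2.
Candidates: h(-3) = 1/2, h(-5/3) = 961/162, h(1/2) = 61/24, h(3) = 53/2.
The minimum over the interval is 1/2, attained at t = -3.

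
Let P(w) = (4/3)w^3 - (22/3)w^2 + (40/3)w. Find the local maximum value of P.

650/81

P'(w) = 4w^2 - (44/3)w + 40/3 = 0 at w = 5/3, 2.
Second-derivative test with P''(w) = 8w - 44/3: P''(5/3) = -4/3 < 0 ⇒ local maximum; P''(2) = 4/3 > 0 ⇒ local minimum.
The local maximum is P(5/3) = 650/81.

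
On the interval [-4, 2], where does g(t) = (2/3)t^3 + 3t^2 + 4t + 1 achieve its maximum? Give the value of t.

2

g'(t) = 2t^2 + 6t + 4, which vanishes at t = -2 and t = -1.
Candidates: g(-4) = -29/3,  g(-2) = -1/3,  g(-1) = -2/3,  g(2) = 79/3.
So the maximum is g(2) = 79/3.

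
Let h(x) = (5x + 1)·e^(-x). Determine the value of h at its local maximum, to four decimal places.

Differentiating with the product rule gives h'(x) = (-5x + 4)·e^(-x). Since e^(-x) > 0, the only critical point is x = 4/5.
h''(4/5) has the same sign as -5 < 0, so this is a local maximum.
h(4/5) = (5)·e^(-4/5) ≈ 2.2466.

2.2466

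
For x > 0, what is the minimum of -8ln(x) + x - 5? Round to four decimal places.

R'(x) = -8/x + 1 = 0 gives x = 8.
R''(x) = 8/x², which is positive for x > 0, so this is a local minimum.
R(8) = -8·ln(8) + 8 - 5 ≈ -13.6355.

-13.6355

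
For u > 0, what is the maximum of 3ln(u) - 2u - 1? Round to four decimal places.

-2.7836

R'(u) = 3/u − 2 = 0 gives u = 3/2.
R''(u) = -3/u², which is negative for u > 0, so this is a local maximum.
R(3/2) = 3·ln(3/2) - 3 - 1 ≈ -2.7836.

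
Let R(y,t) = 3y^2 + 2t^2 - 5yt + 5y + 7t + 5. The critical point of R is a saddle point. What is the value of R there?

377

∂R/∂y = 6y - 5t + 5 = 0 and ∂R/∂t = -5y + 4t + 7 = 0, so (y, t) = (55, 67).
The Hessian has R_{yy} = 6, R_{tt} = 4, R_{yt} = -5, giving D = -1 < 0, so the point is a saddle point.
R(55, 67) = 377.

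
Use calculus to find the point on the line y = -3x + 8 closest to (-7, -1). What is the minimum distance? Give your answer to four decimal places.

Minimize D(x)^2 = (x + 7)^2 + (-3x + 9)^2.
d/dx[D^2] = 2(x + 7) + 2·(-3)·(-3x + 9) = 0 ⇒ x = 2.
Then y = 2 and the distance is √(90) ≈ 9.4868.

9.4868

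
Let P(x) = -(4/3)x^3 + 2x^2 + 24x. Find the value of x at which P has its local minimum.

-2

P'(x) = -4x^2 + 4x + 24 = 0 at x = -2, 3.
P''(x) = -8x + 4. P''(-2) = 20 > 0 ⇒ local minimum; P''(3) = -20 < 0 ⇒ local maximum.
So the local minimum value is P(-2) = -88/3.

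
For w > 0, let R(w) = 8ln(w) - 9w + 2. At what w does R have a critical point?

R'(w) = 8/w − 9 = 0 gives w = 8/9.
R''(w) = -8/w², which is negative for w > 0, so this is a local maximum.
R(8/9) = 8·ln(8/9) - 8 + 2 ≈ -6.9423.

8/9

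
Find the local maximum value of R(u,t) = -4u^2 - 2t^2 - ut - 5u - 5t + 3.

218/31

∂R/∂u = -8u - t - 5 = 0 and ∂R/∂t = -u - 4t - 5 = 0, so (u, t) = (-15/31, -35/31).
The Hessian has R_{uu} = -8, R_{tt} = -4, R_{ut} = -1, giving D = 31 > 0 with R_{uu} < 0, so the point is a local maximum.
R(-15/31, -35/31) = 218/31.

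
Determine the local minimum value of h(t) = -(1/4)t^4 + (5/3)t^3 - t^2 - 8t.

-32/3

h'(t) = -t^3 + 5t^2 - 2t - 8. Setting h'(t) = 0 gives t ∈ {-1, 2, 4}.
h''(t) = -3t^2 + 10t - 2. h''(-1) = -15 < 0 ⇒ local maximum; h''(2) = 6 > 0 ⇒ local minimum; h''(4) = -10 < 0 ⇒ local maximum.
So the local minimum value is h(2) = -32/3.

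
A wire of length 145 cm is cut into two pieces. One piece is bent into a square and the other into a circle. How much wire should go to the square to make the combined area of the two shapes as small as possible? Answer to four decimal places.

Let x be the length used for the square. Square side x/4; circle radius (145−x)/(2π).
A(x) = (x/4)² + π·((145−x)/(2π))² = x²/16 + (145−x)²/(4π) for 0 ≤ x ≤ 145. A'(x) = x/8 − (145−x)/(2π) = 0 gives x = 4·145/(π+4) ≈ 81.2144.
A'' = 1/8 + 1/(2π) > 0, so this gives the minimum combined area; x ≈ 81.2144 cm to the square.

81.2144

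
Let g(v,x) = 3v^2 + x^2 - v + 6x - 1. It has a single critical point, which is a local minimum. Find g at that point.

-121/12

∂g/∂v = 6v - 1 = 0 and ∂g/∂x = 2x + 6 = 0, so (v, x) = (1/6, -3).
The Hessian has g_{vv} = 6, g_{xx} = 2, g_{vx} = 0, giving D = 12 > 0 with g_{vv} > 0, so the point is a local minimum.
g(1/6, -3) = -121/12.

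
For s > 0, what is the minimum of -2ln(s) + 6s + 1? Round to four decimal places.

P'(s) = -2/s + 6 = 0 gives s = 1/3.
P''(s) = 2/s², which is positive for s > 0, so this is a local minimum.
P(1/3) = -2·ln(1/3) + 2 + 1 ≈ 5.1972.

5.1972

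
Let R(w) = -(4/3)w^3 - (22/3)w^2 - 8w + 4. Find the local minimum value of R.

-2

R'(w) = -4w^2 - (44/3)w - 8 = 0 at w = -3, -2/3.
R''(w) = -8w - 44/3. R''(-3) = 28/3 > 0 ⇒ local minimum; R''(-2/3) = -28/3 < 0 ⇒ local maximum.
The local minimum is R(-3) = -2.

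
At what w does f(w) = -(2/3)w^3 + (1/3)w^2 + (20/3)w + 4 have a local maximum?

f'(w) = -2w^2 + (2/3)w + 20/3. Setting f'(w) = 0 gives w ∈ {-5/3, 2}.
Second-derivative test with f''(w) = -4w + 2/3: f''(-5/3) = 22/3 > 0 ⇒ local minimum; f''(2) = -22/3 < 0 ⇒ local maximum.
So the local maximum value is f(2) = 40/3.

2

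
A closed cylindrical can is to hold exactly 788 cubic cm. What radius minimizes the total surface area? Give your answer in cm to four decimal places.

With radius r and height h, πr²h = 788 so h = 788/(πr²), and S(r) = 2πr² + 2πrh = 2πr² + 2·788/r.
S'(r) = 4πr − 2·788/r² = 0 ⇒ r³ = 788/(2π), so r ≈ 5.0055 and h = 2r ≈ 10.0110.
S''(r) = 4π + 4·788/r³ > 0, so this is the minimum; S ≈ 472.2791.

5.0055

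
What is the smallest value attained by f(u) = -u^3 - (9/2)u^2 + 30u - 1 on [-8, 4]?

-277/2

Differentiating, f'(u) = -3u^2 - 9u + 30; which vanishes at u = -5 and u = 2.
Candidates: f(-8) = -17; f(-5) = -277/2; f(2) = 33; f(4) = -17.
The minimum over the interval is -277/2, attained at u = -5.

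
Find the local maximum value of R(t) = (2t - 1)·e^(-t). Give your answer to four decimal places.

0.4463

By the product rule, R'(t) = (-2t + 3)·e^(-t). Since e^(-t) > 0, the only critical point is t = 3/2.
R''(3/2) has the same sign as -2 < 0, so this is a local maximum.
R(3/2) = (2)·e^(-3/2) ≈ 0.4463.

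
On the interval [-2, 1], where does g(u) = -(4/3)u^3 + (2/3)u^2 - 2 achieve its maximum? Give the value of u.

Differentiating, g'(u) = -4u^2 + (4/3)u; which vanishes at u = 0 and u = 1/3.
Candidates: g(-2) = 34/3; g(0) = -2; g(1/3) = -160/81; g(1) = -8/3.
Hence the absolute maximum is 34/3 at u = -2.

-2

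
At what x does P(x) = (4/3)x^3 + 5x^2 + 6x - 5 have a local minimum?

Critical points: P'(x) = 4x^2 + 10x + 6 vanishes at x = -3/2, -1.
Since P''(x) = 8x + 10, we get P''(-3/2) = -2 < 0 ⇒ local maximum; P''(-1) = 2 > 0 ⇒ local minimum.
So the local minimum value is P(-1) = -22/3.

-1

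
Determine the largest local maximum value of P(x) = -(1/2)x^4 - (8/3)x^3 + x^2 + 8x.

80/3

P'(x) = -2x^3 - 8x^2 + 2x + 8 = 0 at x = -4, -1, 1.
Since P''(x) = -6x^2 - 16x + 2, we get P''(-4) = -30 < 0 ⇒ local maximum; P''(-1) = 12 > 0 ⇒ local minimum; P''(1) = -20 < 0 ⇒ local maximum.
So the largest local maximum value is P(-4) = 80/3.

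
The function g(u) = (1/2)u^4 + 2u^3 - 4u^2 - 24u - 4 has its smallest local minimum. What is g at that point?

g'(u) = 2u^3 + 6u^2 - 8u - 24 = 0 at u = -3, -2, 2.
Second-derivative test with g''(u) = 6u^2 + 12u - 8: g''(-3) = 10 > 0 ⇒ local minimum; g''(-2) = -8 < 0 ⇒ local maximum; g''(2) = 40 > 0 ⇒ local minimum.
Thus g has its smallest local minimum at u = 2, with value -44.

-44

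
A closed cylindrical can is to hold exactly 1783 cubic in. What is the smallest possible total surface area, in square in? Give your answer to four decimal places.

813.9832

With radius r and height h, πr²h = 1783 so h = 1783/(πr²), and S(r) = 2πr² + 2πrh = 2πr² + 2·1783/r.
S'(r) = 4πr − 2·1783/r² = 0 ⇒ r³ = 1783/(2π), so r ≈ 6.5714 and h = 2r ≈ 13.1428.
S''(r) = 4π + 4·1783/r³ > 0, so this is the minimum; S ≈ 813.9832.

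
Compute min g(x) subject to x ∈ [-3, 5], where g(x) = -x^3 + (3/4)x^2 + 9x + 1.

-241/4

Differentiating, g'(x) = -3x^2 + (3/2)x + 9; which vanishes at x = -3/2 and x = 2.
Evaluating at the critical points and endpoints: g(-3) = 31/4, g(-3/2) = -119/16, g(2) = 14, g(5) = -241/4.
Hence the absolute minimum is -241/4 at x = 5.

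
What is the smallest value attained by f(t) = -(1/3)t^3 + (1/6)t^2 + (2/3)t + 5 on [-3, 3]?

-1/2

f'(t) = -t^2 + (1/3)t + 2/3, which vanishes at t = -2/3 and t = 1.
Candidates: f(-3) = 27/2,  f(-2/3) = 383/81,  f(1) = 11/2,  f(3) = -1/2.
Hence the absolute minimum is -1/2 at t = 3.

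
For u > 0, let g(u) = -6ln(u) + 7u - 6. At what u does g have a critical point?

6/7

g'(u) = -6/u + 7 = 0 gives u = 6/7.
g''(u) = 6/u², which is positive for u > 0, so this is a local minimum.
g(6/7) = -6·ln(6/7) + 6 - 6 ≈ 0.9249.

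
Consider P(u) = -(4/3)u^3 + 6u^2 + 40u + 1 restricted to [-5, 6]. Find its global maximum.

The derivative is -4u^2 + 12u + 40, which vanishes at u = -2 and u = 5.
Candidates: P(-5) = 353/3, P(-2) = -133/3, P(5) = 553/3, P(6) = 169.
The maximum over the interval is 553/3, attained at u = 5.

553/3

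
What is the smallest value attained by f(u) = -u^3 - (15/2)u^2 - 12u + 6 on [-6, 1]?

-29/2

The derivative is -3u^2 - 15u - 12, which vanishes at u = -4 and u = -1.
Candidates: f(-6) = 24, f(-4) = -2, f(-1) = 23/2, f(1) = -29/2.
Hence the absolute minimum is -29/2 at u = 1.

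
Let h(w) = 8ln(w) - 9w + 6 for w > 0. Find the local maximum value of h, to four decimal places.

-2.9423

h'(w) = 8/w − 9 = 0 gives w = 8/9.
h''(w) = -8/w², which is negative for w > 0, so this is a local maximum.
h(8/9) = 8·ln(8/9) - 8 + 6 ≈ -2.9423.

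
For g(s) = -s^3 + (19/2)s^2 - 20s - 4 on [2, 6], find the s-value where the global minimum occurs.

2

The derivative is -3s^2 + 19s - 20, whose only zero in [2, 6] is s = 5.
Compare values at every candidate in [2, 6]: g(2) = -14,  g(5) = 17/2,  g(6) = 2.
The minimum over the interval is -14, attained at s = 2.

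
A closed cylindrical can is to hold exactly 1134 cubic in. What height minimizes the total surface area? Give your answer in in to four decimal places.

11.3025

With radius r and height h, πr²h = 1134 so h = 1134/(πr²), and S(r) = 2πr² + 2πrh = 2πr² + 2·1134/r.
S'(r) = 4πr − 2·1134/r² = 0 ⇒ r³ = 1134/(2π), so r ≈ 5.6512 and h = 2r ≈ 11.3025.
S''(r) = 4π + 4·1134/r³ > 0, so this is the minimum; S ≈ 601.9909.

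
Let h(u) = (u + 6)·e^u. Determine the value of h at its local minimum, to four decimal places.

-0.0009

h'(u) = 1·e^u + (u + 6)·1·e^u = (u + 7)·e^u. Since e^u > 0, the only critical point is u = -7.
h''(-7) has the same sign as 1 > 0, so this is a local minimum.
h(-7) = (-1)·e^(-7) ≈ -0.0009.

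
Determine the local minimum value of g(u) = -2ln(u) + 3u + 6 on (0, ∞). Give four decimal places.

8.8109

g'(u) = -2/u + 3 = 0 gives u = 2/3.
g''(u) = 2/u², which is positive for u > 0, so this is a local minimum.
g(2/3) = -2·ln(2/3) + 2 + 6 ≈ 8.8109.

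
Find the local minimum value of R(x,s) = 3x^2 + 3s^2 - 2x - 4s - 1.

∂R/∂x = 6x - 2 = 0 and ∂R/∂s = 6s - 4 = 0, so (x, s) = (1/3, 2/3).
The Hessian has R_{xx} = 6, R_{ss} = 6, R_{xs} = 0, giving D = 36 > 0 with R_{xx} > 0, so the point is a local minimum.
R(1/3, 2/3) = -8/3.

-8/3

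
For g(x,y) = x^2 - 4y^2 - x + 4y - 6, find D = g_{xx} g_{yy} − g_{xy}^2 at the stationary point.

-16

∂g/∂x = 2x - 1 = 0 and ∂g/∂y = -8y + 4 = 0, so (x, y) = (1/2, 1/2).
The Hessian has g_{xx} = 2, g_{yy} = -8, g_{xy} = 0, giving D = -16 < 0, so the point is a saddle point.
D = (2)·(-8) − (0)^2 = -16.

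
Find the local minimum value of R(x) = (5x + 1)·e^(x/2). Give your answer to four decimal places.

By the product rule, R'(x) = ((5/2)x + 11/2)·e^(x/2). Since e^(x/2) > 0, the only critical point is x = -11/5.
R''(-11/5) has the same sign as 5/2 > 0, so this is a local minimum.
R(-11/5) = (-10)·e^(-11/10) ≈ -3.3287.

-3.3287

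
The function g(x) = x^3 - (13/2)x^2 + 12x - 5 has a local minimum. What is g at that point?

g'(x) = 3x^2 - 13x + 12. Setting g'(x) = 0 gives x ∈ {4/3, 3}.
g''(x) = 6x - 13. g''(4/3) = -5 < 0 ⇒ local maximum; g''(3) = 5 > 0 ⇒ local minimum.
Thus g has its local minimum at x = 3, with value -1/2.

-1/2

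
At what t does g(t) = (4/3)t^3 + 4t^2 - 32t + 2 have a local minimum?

2

Critical points: g'(t) = 4t^2 + 8t - 32 vanishes at t = -4, 2.
Since g''(t) = 8t + 8, we get g''(-4) = -24 < 0 ⇒ local maximum; g''(2) = 24 > 0 ⇒ local minimum.
Thus g has its local minimum at t = 2, with value -106/3.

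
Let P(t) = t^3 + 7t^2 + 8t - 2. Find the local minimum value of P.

-122/27

Critical points: P'(t) = 3t^2 + 14t + 8 vanishes at t = -4, -2/3.
Second-derivative test with P''(t) = 6t + 14: P''(-4) = -10 < 0 ⇒ local maximum; P''(-2/3) = 10 > 0 ⇒ local minimum.
So the local minimum value is P(-2/3) = -122/27.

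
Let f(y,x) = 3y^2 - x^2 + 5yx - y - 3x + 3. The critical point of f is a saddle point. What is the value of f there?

122/37

∂f/∂y = 6y + 5x - 1 = 0 and ∂f/∂x = 5y - 2x - 3 = 0, so (y, x) = (17/37, -13/37).
The Hessian has f_{yy} = 6, f_{xx} = -2, f_{yx} = 5, giving D = -37 < 0, so the point is a saddle point.
f(17/37, -13/37) = 122/37.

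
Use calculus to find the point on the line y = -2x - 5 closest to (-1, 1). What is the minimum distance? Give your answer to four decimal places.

1.7889

Minimize D(x)^2 = (x + 1)^2 + (-2x - 6)^2.
d/dx[D^2] = 2(x + 1) + 2·(-2)·(-2x - 6) = 0 ⇒ x = -13/5.
Then y = 1/5 and the distance is √(16/5) ≈ 1.7889.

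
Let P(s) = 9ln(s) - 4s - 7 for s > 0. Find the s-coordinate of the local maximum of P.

9/4

P'(s) = 9/s − 4 = 0 gives s = 9/4.
P''(s) = -9/s², which is negative for s > 0, so this is a local maximum.
P(9/4) = 9·ln(9/4) - 9 - 7 ≈ -8.7016.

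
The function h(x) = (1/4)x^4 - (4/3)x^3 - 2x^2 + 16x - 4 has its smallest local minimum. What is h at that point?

-88/3

h'(x) = x^3 - 4x^2 - 4x + 16 = 0 at x = -2, 2, 4.
h''(x) = 3x^2 - 8x - 4. h''(-2) = 24 > 0 ⇒ local minimum; h''(2) = -8 < 0 ⇒ local maximum; h''(4) = 12 > 0 ⇒ local minimum.
So the smallest local minimum value is h(-2) = -88/3.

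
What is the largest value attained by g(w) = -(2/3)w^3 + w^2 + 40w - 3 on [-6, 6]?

416/3

The derivative is -2w^2 + 2w + 40, which vanishes at w = -4 and w = 5.
Candidates: g(-6) = -63,  g(-4) = -313/3,  g(5) = 416/3,  g(6) = 129.
The maximum over the interval is 416/3, attained at w = 5.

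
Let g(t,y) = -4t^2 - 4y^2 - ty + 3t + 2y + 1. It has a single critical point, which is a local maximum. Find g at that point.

∂g/∂t = -8t - y + 3 = 0 and ∂g/∂y = -t - 8y + 2 = 0, so (t, y) = (22/63, 13/63).
The Hessian has g_{tt} = -8, g_{yy} = -8, g_{ty} = -1, giving D = 63 > 0 with g_{tt} < 0, so the point is a local maximum.
g(22/63, 13/63) = 109/63.

109/63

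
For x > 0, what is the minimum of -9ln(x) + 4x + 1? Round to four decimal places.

2.7016

R'(x) = -9/x + 4 = 0 gives x = 9/4.
R''(x) = 9/x², which is positive for x > 0, so this is a local minimum.
R(9/4) = -9·ln(9/4) + 9 + 1 ≈ 2.7016.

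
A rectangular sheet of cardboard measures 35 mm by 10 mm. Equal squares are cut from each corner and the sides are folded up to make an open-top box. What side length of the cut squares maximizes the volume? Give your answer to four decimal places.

With cut size x, the volume is V(x) = x(35 − 2x)(10 − 2x) for 0 < x < 5.
V'(x) = 12x^2 − 180x + 350. Setting V'(x) = 0 gives x ≈ 2.2958 (the root in (0, 5)).
V''(x) = 24x − 180 is negative there, so this is the maximum; V ≈ 377.5691.

2.2958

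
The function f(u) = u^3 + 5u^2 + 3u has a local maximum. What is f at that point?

9

Critical points: f'(u) = 3u^2 + 10u + 3 vanishes at u = -3, -1/3.
Second-derivative test with f''(u) = 6u + 10: f''(-3) = -8 < 0 ⇒ local maximum; f''(-1/3) = 8 > 0 ⇒ local minimum.
So the local maximum value is f(-3) = 9.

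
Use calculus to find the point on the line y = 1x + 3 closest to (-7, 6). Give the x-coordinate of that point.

Minimize D(x)^2 = (x + 7)^2 + (x - 3)^2.
d/dx[D^2] = 2(x + 7) + 2·1·(x - 3) = 0 ⇒ x = -2.
Then y = 1 and the distance is √(50) ≈ 7.0711.

-2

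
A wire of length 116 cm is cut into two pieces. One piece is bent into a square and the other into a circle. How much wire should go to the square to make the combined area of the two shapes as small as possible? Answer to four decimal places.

64.9715

Let x be the length used for the square. Square side x/4; circle radius (116−x)/(2π).
A(x) = (x/4)² + π·((116−x)/(2π))² = x²/16 + (116−x)²/(4π) for 0 ≤ x ≤ 116. A'(x) = x/8 − (116−x)/(2π) = 0 gives x = 4·116/(π+4) ≈ 64.9715.
A'' = 1/8 + 1/(2π) > 0, so this gives the minimum combined area; x ≈ 64.9715 cm to the square.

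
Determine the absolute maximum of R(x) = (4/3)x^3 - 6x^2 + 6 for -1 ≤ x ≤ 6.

78

The derivative is 4x^2 - 12x, which vanishes at x = 0 and x = 3.
Compare values at every candidate in [-1, 6]: R(-1) = -4/3,  R(0) = 6,  R(3) = -12,  R(6) = 78.
So the maximum is R(6) = 78.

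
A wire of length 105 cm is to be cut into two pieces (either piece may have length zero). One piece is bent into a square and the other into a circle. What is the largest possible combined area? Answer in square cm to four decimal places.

877.3416

Let x be the length used for the square. Square side x/4; circle radius (105−x)/(2π).
A(x) = (x/4)² + π·((105−x)/(2π))² = x²/16 + (105−x)²/(4π) for 0 ≤ x ≤ 105. A'(x) = x/8 − (105−x)/(2π) = 0 gives x = 4·105/(π+4) ≈ 58.8104.
A'' > 0, so the interior critical point is a minimum; the maximum is at an endpoint. A(0) = 877.3416 and A(105) = 689.0625, so the largest area is 877.3416.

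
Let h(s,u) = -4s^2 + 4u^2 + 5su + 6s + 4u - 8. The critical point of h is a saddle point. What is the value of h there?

∂h/∂s = -8s + 5u + 6 = 0 and ∂h/∂u = 5s + 8u + 4 = 0, so (s, u) = (28/89, -62/89).
The Hessian has h_{ss} = -8, h_{uu} = 8, h_{su} = 5, giving D = -89 < 0, so the point is a saddle point.
h(28/89, -62/89) = -752/89.

-752/89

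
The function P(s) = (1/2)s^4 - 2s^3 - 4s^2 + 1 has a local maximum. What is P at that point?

1

Critical points: P'(s) = 2s^3 - 6s^2 - 8s vanishes at s = -1, 0, 4.
Since P''(s) = 6s^2 - 12s - 8, we get P''(-1) = 10 > 0 ⇒ local minimum; P''(0) = -8 < 0 ⇒ local maximum; P''(4) = 40 > 0 ⇒ local minimum.
Thus P has its local maximum at s = 0, with value 1.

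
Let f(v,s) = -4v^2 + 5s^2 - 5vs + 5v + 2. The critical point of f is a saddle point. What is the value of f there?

67/21

∂f/∂v = -8v - 5s + 5 = 0 and ∂f/∂s = -5v + 10s = 0, so (v, s) = (10/21, 5/21).
The Hessian has f_{vv} = -8, f_{ss} = 10, f_{vs} = -5, giving D = -105 < 0, so the point is a saddle point.
f(10/21, 5/21) = 67/21.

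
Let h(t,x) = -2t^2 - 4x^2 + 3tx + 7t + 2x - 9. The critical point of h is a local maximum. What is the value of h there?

∂h/∂t = -4t + 3x + 7 = 0 and ∂h/∂x = 3t - 8x + 2 = 0, so (t, x) = (62/23, 29/23).
The Hessian has h_{tt} = -4, h_{xx} = -8, h_{tx} = 3, giving D = 23 > 0 with h_{tt} < 0, so the point is a local maximum.
h(62/23, 29/23) = 39/23.

39/23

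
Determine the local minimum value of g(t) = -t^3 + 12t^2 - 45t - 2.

-56

Critical points: g'(t) = -3t^2 + 24t - 45 vanishes at t = 3, 5.
g''(t) = -6t + 24. g''(3) = 6 > 0 ⇒ local minimum; g''(5) = -6 < 0 ⇒ local maximum.
The local minimum is g(3) = -56.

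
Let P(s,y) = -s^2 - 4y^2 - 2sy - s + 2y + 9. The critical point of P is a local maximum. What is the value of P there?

10

∂P/∂s = -2s - 2y - 1 = 0 and ∂P/∂y = -2s - 8y + 2 = 0, so (s, y) = (-1, 1/2).
The Hessian has P_{ss} = -2, P_{yy} = -8, P_{sy} = -2, giving D = 12 > 0 with P_{ss} < 0, so the point is a local maximum.
P(-1, 1/2) = 10.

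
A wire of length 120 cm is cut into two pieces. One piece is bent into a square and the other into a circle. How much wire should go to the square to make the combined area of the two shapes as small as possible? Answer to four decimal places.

Let x be the length used for the square. Square side x/4; circle radius (120−x)/(2π).
A(x) = (x/4)² + π·((120−x)/(2π))² = x²/16 + (120−x)²/(4π) for 0 ≤ x ≤ 120. A'(x) = x/8 − (120−x)/(2π) = 0 gives x = 4·120/(π+4) ≈ 67.2119.
A'' = 1/8 + 1/(2π) > 0, so this gives the minimum combined area; x ≈ 67.2119 cm to the square.

67.2119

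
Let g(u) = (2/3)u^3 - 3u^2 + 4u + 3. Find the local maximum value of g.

Critical points: g'(u) = 2u^2 - 6u + 4 vanishes at u = 1, 2.
Since g''(u) = 4u - 6, we get g''(1) = -2 < 0 ⇒ local maximum; g''(2) = 2 > 0 ⇒ local minimum.
Thus g has its local maximum at u = 1, with value 14/3.

14/3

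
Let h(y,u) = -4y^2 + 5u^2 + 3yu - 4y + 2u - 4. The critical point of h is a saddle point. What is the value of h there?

∂h/∂y = -8y + 3u - 4 = 0 and ∂h/∂u = 3y + 10u + 2 = 0, so (y, u) = (-46/89, -4/89).
The Hessian has h_{yy} = -8, h_{uu} = 10, h_{yu} = 3, giving D = -89 < 0, so the point is a saddle point.
h(-46/89, -4/89) = -268/89.

-268/89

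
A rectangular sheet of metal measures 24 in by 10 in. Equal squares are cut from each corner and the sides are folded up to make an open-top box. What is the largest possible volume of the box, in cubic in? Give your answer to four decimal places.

With cut size x, the volume is V(x) = x(24 − 2x)(10 − 2x) for 0 < x < 5.
V'(x) = 12x^2 − 136x + 240. Setting V'(x) = 0 gives x ≈ 2.1866 (the root in (0, 5)).
V''(x) = 24x − 136 is negative there, so this is the maximum; V ≈ 241.4795.

241.4795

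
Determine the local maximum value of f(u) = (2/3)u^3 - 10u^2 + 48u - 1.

Critical points: f'(u) = 2u^2 - 20u + 48 vanishes at u = 4, 6.
f''(u) = 4u - 20. f''(4) = -4 < 0 ⇒ local maximum; f''(6) = 4 > 0 ⇒ local minimum.
The local maximum is f(4) = 221/3.

221/3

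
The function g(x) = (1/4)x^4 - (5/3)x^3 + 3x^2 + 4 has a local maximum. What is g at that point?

20/3

g'(x) = x^3 - 5x^2 + 6x = 0 at x = 0, 2, 3.
Second-derivative test with g''(x) = 3x^2 - 10x + 6: g''(0) = 6 > 0 ⇒ local minimum; g''(2) = -2 < 0 ⇒ local maximum; g''(3) = 3 > 0 ⇒ local minimum.
Thus g has its local maximum at x = 2, with value 20/3.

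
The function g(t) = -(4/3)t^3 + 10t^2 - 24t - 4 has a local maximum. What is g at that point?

g'(t) = -4t^2 + 20t - 24 = 0 at t = 2, 3.
g''(t) = -8t + 20. g''(2) = 4 > 0 ⇒ local minimum; g''(3) = -4 < 0 ⇒ local maximum.
Thus g has its local maximum at t = 3, with value -22.

-22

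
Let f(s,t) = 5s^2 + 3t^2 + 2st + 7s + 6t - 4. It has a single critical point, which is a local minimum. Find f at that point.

-467/56

∂f/∂s = 10s + 2t + 7 = 0 and ∂f/∂t = 2s + 6t + 6 = 0, so (s, t) = (-15/28, -23/28).
The Hessian has f_{ss} = 10, f_{tt} = 6, f_{st} = 2, giving D = 56 > 0 with f_{ss} > 0, so the point is a local minimum.
f(-15/28, -23/28) = -467/56.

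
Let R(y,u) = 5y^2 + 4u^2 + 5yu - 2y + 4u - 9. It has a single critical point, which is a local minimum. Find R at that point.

∂R/∂y = 10y + 5u - 2 = 0 and ∂R/∂u = 5y + 8u + 4 = 0, so (y, u) = (36/55, -10/11).
The Hessian has R_{yy} = 10, R_{uu} = 8, R_{yu} = 5, giving D = 55 > 0 with R_{yy} > 0, so the point is a local minimum.
R(36/55, -10/11) = -631/55.

-631/55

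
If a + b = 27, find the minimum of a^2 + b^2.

With a + b = 27, a^2 + b^2 = a^2 + (27 − a)^2.
The derivative 2a − 2(27 − a) = 4a − 54 vanishes at a = 27/2; second derivative 4 > 0, a minimum.
The minimum is 2·(27/2)^2 = 729/2.

729/2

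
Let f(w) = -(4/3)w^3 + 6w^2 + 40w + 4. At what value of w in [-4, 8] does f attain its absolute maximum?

f'(w) = -4w^2 + 12w + 40, which vanishes at w = -2 and w = 5.
Compare values at every candidate in [-4, 8]: f(-4) = 76/3, f(-2) = -124/3, f(5) = 562/3, f(8) = 76/3.
Hence the absolute maximum is 562/3 at w = 5.

5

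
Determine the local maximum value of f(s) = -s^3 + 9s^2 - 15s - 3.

Critical points: f'(s) = -3s^2 + 18s - 15 vanishes at s = 1, 5.
Since f''(s) = -6s + 18, we get f''(1) = 12 > 0 ⇒ local minimum; f''(5) = -12 < 0 ⇒ local maximum.
So the local maximum value is f(5) = 22.

22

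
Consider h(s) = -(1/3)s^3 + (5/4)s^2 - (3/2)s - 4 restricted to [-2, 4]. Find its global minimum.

-34/3

The derivative is -s^2 + (5/2)s - 3/2, which vanishes at s = 1 and s = 3/2.
Evaluating at the critical points and endpoints: h(-2) = 20/3,  h(1) = -55/12,  h(3/2) = -73/16,  h(4) = -34/3.
So the minimum is h(4) = -34/3.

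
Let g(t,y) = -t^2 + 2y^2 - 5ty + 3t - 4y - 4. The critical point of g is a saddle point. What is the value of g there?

∂g/∂t = -2t - 5y + 3 = 0 and ∂g/∂y = -5t + 4y - 4 = 0, so (t, y) = (-8/33, 23/33).
The Hessian has g_{tt} = -2, g_{yy} = 4, g_{ty} = -5, giving D = -33 < 0, so the point is a saddle point.
g(-8/33, 23/33) = -190/33.

-190/33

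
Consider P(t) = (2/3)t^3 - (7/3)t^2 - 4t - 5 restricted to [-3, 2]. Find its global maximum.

P'(t) = 2t^2 - (14/3)t - 4, whose only zero in [-3, 2] is t = -2/3.
Evaluating at the critical points and endpoints: P(-3) = -32,  P(-2/3) = -289/81,  P(2) = -17.
Hence the absolute maximum is -289/81 at t = -2/3.

-289/81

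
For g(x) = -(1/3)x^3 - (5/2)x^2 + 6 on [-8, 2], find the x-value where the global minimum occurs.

-5

g'(x) = -x^2 - 5x, which vanishes at x = -5 and x = 0.
Candidates: g(-8) = 50/3; g(-5) = -89/6; g(0) = 6; g(2) = -20/3.
Hence the absolute minimum is -89/6 at x = -5.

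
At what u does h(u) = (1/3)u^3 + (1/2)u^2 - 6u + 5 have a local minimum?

2

Critical points: h'(u) = u^2 + u - 6 vanishes at u = -3, 2.
h''(u) = 2u + 1. h''(-3) = -5 < 0 ⇒ local maximum; h''(2) = 5 > 0 ⇒ local minimum.
So the local minimum value is h(2) = -7/3.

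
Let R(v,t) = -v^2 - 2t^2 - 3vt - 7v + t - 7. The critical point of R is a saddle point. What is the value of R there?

∂R/∂v = -2v - 3t - 7 = 0 and ∂R/∂t = -3v - 4t + 1 = 0, so (v, t) = (31, -23).
The Hessian has R_{vv} = -2, R_{tt} = -4, R_{vt} = -3, giving D = -1 < 0, so the point is a saddle point.
R(31, -23) = -127.

-127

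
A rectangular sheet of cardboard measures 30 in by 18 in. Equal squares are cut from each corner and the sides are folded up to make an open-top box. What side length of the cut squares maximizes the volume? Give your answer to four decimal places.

With cut size x, the volume is V(x) = x(30 − 2x)(18 − 2x) for 0 < x < 9.
V'(x) = 12x^2 − 192x + 540. Setting V'(x) = 0 gives x ≈ 3.6411 (the root in (0, 9)).
V''(x) = 24x − 192 is negative there, so this is the maximum; V ≈ 886.5526.

3.6411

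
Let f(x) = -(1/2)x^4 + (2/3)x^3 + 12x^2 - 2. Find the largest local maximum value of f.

314/3

f'(x) = -2x^3 + 2x^2 + 24x = 0 at x = -3, 0, 4.
Since f''(x) = -6x^2 + 4x + 24, we get f''(-3) = -42 < 0 ⇒ local maximum; f''(0) = 24 > 0 ⇒ local minimum; f''(4) = -56 < 0 ⇒ local maximum.
Thus f has its largest local maximum at x = 4, with value 314/3.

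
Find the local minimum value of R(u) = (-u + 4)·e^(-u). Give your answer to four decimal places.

By the product rule, R'(u) = (u - 5)·e^(-u). Since e^(-u) > 0, the only critical point is u = 5.
R''(5) has the same sign as 1 > 0, so this is a local minimum.
R(5) = (-1)·e^(-5) ≈ -0.0067.

-0.0067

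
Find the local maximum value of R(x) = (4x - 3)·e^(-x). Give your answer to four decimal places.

0.6951

R'(x) = 4·e^(-x) + (4x - 3)·(-1)·e^(-x) = (-4x + 7)·e^(-x). Since e^(-x) > 0, the only critical point is x = 7/4.
R''(7/4) has the same sign as -4 < 0, so this is a local maximum.
R(7/4) = (4)·e^(-7/4) ≈ 0.6951.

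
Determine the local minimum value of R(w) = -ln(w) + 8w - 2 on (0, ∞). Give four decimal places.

1.0794

R'(w) = -1/w + 8 = 0 gives w = 1/8.
R''(w) = 1/w², which is positive for w > 0, so this is a local minimum.
R(1/8) = -1·ln(1/8) + 1 - 2 ≈ 1.0794.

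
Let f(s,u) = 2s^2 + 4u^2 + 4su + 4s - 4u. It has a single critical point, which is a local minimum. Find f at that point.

∂f/∂s = 4s + 4u + 4 = 0 and ∂f/∂u = 4s + 8u - 4 = 0, so (s, u) = (-3, 2).
The Hessian has f_{ss} = 4, f_{uu} = 8, f_{su} = 4, giving D = 16 > 0 with f_{ss} > 0, so the point is a local minimum.
f(-3, 2) = -10.

-10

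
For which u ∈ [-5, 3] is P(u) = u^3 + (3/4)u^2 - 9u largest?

The derivative is 3u^2 + (3/2)u - 9, which vanishes at u = -2 and u = 3/2.
Evaluating at the critical points and endpoints: P(-5) = -245/4,  P(-2) = 13,  P(3/2) = -135/16,  P(3) = 27/4.
So the maximum is P(-2) = 13.

-2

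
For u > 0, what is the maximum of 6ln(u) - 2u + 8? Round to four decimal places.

f'(u) = 6/u − 2 = 0 gives u = 3.
f''(u) = -6/u², which is negative for u > 0, so this is a local maximum.
f(3) = 6·ln(3) - 6 + 8 ≈ 8.5917.

8.5917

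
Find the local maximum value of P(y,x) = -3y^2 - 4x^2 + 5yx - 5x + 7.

∂P/∂y = -6y + 5x = 0 and ∂P/∂x = 5y - 8x - 5 = 0, so (y, x) = (-25/23, -30/23).
The Hessian has P_{yy} = -6, P_{xx} = -8, P_{yx} = 5, giving D = 23 > 0 with P_{yy} < 0, so the point is a local maximum.
P(-25/23, -30/23) = 236/23.

236/23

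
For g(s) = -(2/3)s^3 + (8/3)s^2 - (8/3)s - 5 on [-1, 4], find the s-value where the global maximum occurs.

The derivative is -2s^2 + (16/3)s - 8/3, which vanishes at s = 2/3 and s = 2.
Candidates: g(-1) = 1,  g(2/3) = -469/81,  g(2) = -5,  g(4) = -47/3.
So the maximum is g(-1) = 1.

-1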